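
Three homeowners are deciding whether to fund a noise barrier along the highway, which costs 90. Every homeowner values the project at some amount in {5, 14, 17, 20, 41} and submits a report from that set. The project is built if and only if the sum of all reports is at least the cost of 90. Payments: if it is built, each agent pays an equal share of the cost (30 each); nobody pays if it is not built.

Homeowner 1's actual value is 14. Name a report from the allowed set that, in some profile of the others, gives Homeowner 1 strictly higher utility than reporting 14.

Suppose Homeowner 2 reports 41 and Homeowner 3 reports 41.
Report 14: project built, pays 30, utility 14 - 30 = -16.
Report 5: project not built, utility 0.
So reporting 5 beats truth here (0 > -16).

5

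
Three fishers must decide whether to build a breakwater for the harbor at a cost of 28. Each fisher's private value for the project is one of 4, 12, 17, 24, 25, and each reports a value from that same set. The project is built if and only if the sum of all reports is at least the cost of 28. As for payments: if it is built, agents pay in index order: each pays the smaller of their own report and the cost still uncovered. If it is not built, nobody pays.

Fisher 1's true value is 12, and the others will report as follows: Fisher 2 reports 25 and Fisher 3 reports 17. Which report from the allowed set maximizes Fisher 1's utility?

Report 4: project built, pays 4, utility 12 - 4 = 8.
Report 12: project built, pays 12, utility 12 - 12 = 0.
Report 17: project built, pays 17, utility 12 - 17 = -5.
Report 24: project built, pays 24, utility 12 - 24 = -12.
Report 25: project built, pays 25, utility 12 - 25 = -13.
The best choice is 4 with utility 8.

4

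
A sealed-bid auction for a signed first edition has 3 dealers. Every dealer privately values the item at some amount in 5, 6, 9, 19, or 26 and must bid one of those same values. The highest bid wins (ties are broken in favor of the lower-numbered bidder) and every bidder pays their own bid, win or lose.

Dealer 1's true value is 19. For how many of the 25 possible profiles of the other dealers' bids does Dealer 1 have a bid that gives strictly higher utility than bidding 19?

Others bid (5, 5): truth gives 0; bid 5 gives 14 > 0. Violating.
Others bid (5, 6): truth gives 0; bid 6 gives 13 > 0. Violating.
Others bid (5, 9): truth gives 0; bid 9 gives 10 > 0. Violating.
Others bid (5, 26): truth gives -19; bid 5 gives -5 > -19. Violating.
Others bid (5, 19): truth gives 0; no alternative beats it.
Others bid (6, 19): truth gives 0; no alternative beats it.
(Checking all 25 profiles: 18 have a profitable deviation, 7 do not.)

18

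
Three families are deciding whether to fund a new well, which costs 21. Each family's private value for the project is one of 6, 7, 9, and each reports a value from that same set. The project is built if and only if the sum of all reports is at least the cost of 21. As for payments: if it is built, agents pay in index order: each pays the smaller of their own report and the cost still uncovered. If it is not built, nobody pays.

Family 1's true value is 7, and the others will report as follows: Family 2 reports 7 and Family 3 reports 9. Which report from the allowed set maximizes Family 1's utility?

Report 6: project built, pays 6, utility 7 - 6 = 1.
Report 7: project built, pays 7, utility 7 - 7 = 0.
Report 9: project built, pays 9, utility 7 - 9 = -2.
The best choice is 6 with utility 1.

6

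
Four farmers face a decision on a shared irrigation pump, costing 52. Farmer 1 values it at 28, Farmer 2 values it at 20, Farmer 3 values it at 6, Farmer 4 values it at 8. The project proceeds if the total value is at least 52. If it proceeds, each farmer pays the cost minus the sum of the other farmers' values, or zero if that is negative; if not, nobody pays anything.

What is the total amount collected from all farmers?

Total value 62 ≥ cost 52, so it is built.
Farmer 1: others sum to 34; max(0, 52 - 34) = 18.
Farmer 2: others sum to 42; max(0, 52 - 42) = 10.
Farmer 3: others sum to 56; max(0, 52 - 56) = 0.
Farmer 4: others sum to 54; max(0, 52 - 54) = 0.
Total collected = 18 + 10 + 0 + 0 = 28.

28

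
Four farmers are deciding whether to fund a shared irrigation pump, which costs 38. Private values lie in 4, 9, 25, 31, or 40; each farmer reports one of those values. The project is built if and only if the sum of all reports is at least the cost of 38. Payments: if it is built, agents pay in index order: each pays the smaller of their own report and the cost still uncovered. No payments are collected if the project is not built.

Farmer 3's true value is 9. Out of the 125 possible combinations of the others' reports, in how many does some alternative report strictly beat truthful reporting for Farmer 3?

Others report (4, 4, 31): truth gives 0; report 4 gives 5 > 0. Violating.
Others report (4, 4, 40): truth gives 0; report 4 gives 5 > 0. Violating.
Others report (4, 9, 25): truth gives 0; report 4 gives 5 > 0. Violating.
Others report (4, 9, 31): truth gives 0; report 4 gives 5 > 0. Violating.
Others report (4, 4, 4): truth gives 0; no alternative beats it.
Others report (4, 4, 9): truth gives 0; no alternative beats it.
(Checking all 125 profiles: 19 have a profitable deviation, 106 do not.)

19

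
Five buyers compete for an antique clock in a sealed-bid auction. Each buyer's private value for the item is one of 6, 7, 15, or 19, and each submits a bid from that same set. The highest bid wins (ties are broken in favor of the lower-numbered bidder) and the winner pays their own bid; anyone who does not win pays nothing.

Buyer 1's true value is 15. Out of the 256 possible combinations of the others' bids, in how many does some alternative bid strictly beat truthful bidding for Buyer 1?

Others bid (6, 6, 6, 6): truth gives 0; bid 6 gives 9 > 0. Violating.
Others bid (6, 6, 6, 7): truth gives 0; bid 7 gives 8 > 0. Violating.
Others bid (6, 6, 7, 6): truth gives 0; bid 7 gives 8 > 0. Violating.
Others bid (6, 6, 7, 7): truth gives 0; bid 7 gives 8 > 0. Violating.
Others bid (6, 6, 6, 15): truth gives 0; no alternative beats it.
Others bid (6, 6, 6, 19): truth gives 0; no alternative beats it.
(Checking all 256 profiles: 16 have a profitable deviation, 240 do not.)

16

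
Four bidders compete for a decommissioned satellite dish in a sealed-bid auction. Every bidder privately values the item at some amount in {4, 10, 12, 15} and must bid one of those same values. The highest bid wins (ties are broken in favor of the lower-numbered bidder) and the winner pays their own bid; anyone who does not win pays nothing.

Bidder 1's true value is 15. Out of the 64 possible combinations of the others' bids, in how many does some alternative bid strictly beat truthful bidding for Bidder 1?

Others bid (4, 4, 4): truth gives 0; bid 4 gives 11 > 0. Violating.
Others bid (4, 4, 10): truth gives 0; bid 10 gives 5 > 0. Violating.
Others bid (4, 4, 12): truth gives 0; bid 12 gives 3 > 0. Violating.
Others bid (4, 10, 4): truth gives 0; bid 10 gives 5 > 0. Violating.
Others bid (4, 4, 15): truth gives 0; no alternative beats it.
Others bid (4, 10, 15): truth gives 0; no alternative beats it.
(Checking all 64 profiles: 27 have a profitable deviation, 37 do not.)

27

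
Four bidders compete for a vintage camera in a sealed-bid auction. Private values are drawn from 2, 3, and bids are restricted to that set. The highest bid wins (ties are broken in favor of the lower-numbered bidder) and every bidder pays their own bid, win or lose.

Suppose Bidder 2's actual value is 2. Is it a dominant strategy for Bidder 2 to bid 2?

No

Consider the case where Bidder 1 bids 2, Bidder 3 bids 2 and Bidder 4 bids 2.
Truthful bid 2: loses but pays 2, utility -2.
Bid 3 instead: wins, pays 3, utility 2 - 3 = -1.
Since -1 > -2, bidding 3 is strictly better here, so truthful bidding is not dominant.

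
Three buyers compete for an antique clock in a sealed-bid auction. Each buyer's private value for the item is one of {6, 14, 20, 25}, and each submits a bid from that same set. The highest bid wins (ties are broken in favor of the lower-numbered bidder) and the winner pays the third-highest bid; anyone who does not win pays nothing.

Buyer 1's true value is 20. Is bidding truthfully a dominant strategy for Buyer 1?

No

Consider the case where Buyer 2 bids 6 and Buyer 3 bids 25.
Truthful bid 20: loses, pays 0, utility 0.
Bid 25 instead: wins, pays 6, utility 20 - 6 = 14.
Since 14 > 0, bidding 25 is strictly better here, so truthful bidding is not dominant.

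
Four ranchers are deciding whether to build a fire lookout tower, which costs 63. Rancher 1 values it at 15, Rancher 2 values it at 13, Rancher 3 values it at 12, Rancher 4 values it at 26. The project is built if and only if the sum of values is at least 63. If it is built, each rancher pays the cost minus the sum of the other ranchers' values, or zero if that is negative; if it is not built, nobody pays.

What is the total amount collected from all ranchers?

54

Total value 66 ≥ cost 63, so it is built.
Rancher 1: others sum to 51; max(0, 63 - 51) = 12.
Rancher 2: others sum to 53; max(0, 63 - 53) = 10.
Rancher 3: others sum to 54; max(0, 63 - 54) = 9.
Rancher 4: others sum to 40; max(0, 63 - 40) = 23.
Total collected = 12 + 10 + 9 + 23 = 54.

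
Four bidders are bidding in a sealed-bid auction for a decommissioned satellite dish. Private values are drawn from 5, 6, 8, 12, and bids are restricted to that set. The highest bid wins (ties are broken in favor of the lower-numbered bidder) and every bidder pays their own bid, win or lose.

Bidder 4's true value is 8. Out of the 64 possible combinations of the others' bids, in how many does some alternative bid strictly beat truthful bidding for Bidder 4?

Others bid (5, 5, 5): truth gives 0; bid 6 gives 2 > 0. Violating.
Others bid (5, 5, 8): truth gives -8; bid 12 gives -4 > -8. Violating.
Others bid (5, 5, 12): truth gives -8; bid 5 gives -5 > -8. Violating.
Others bid (5, 6, 8): truth gives -8; bid 12 gives -4 > -8. Violating.
Others bid (5, 5, 6): truth gives 0; no alternative beats it.
Others bid (5, 6, 5): truth gives 0; no alternative beats it.
(Checking all 64 profiles: 57 have a profitable deviation, 7 do not.)

57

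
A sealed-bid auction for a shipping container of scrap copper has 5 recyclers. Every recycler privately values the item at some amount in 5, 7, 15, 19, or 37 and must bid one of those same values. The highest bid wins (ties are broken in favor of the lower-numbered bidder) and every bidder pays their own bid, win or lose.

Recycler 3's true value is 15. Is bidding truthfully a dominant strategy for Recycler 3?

No

Consider the case where Recycler 1 bids 5, Recycler 2 bids 5, Recycler 4 bids 5 and Recycler 5 bids 5.
Truthful bid 15: wins, pays 15, utility 15 - 15 = 0.
Bid 7 instead: wins, pays 7, utility 15 - 7 = 8.
Since 8 > 0, bidding 7 is strictly better here, so truthful bidding is not dominant.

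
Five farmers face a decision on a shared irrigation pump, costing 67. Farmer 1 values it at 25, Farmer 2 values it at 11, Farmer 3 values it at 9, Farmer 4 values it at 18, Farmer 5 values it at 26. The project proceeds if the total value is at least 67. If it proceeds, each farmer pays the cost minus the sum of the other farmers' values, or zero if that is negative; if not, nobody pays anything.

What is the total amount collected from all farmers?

Total value 89 ≥ cost 67, so it is built.
Farmer 1: others sum to 64; max(0, 67 - 64) = 3.
Farmer 2: others sum to 78; max(0, 67 - 78) = 0.
Farmer 3: others sum to 80; max(0, 67 - 80) = 0.
Farmer 4: others sum to 71; max(0, 67 - 71) = 0.
Farmer 5: others sum to 63; max(0, 67 - 63) = 4.
Total collected = 3 + 0 + 0 + 0 + 4 = 7.

7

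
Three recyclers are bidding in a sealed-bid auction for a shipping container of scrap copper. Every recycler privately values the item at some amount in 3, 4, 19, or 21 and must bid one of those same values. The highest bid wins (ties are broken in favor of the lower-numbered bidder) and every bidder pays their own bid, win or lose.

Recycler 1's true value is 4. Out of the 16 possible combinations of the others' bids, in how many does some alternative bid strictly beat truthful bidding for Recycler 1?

13

Others bid (3, 3): truth gives 0; bid 3 gives 1 > 0. Violating.
Others bid (3, 19): truth gives -4; bid 3 gives -3 > -4. Violating.
Others bid (3, 21): truth gives -4; bid 3 gives -3 > -4. Violating.
Others bid (4, 19): truth gives -4; bid 3 gives -3 > -4. Violating.
Others bid (3, 4): truth gives 0; no alternative beats it.
Others bid (4, 3): truth gives 0; no alternative beats it.
(Checking all 16 profiles: 13 have a profitable deviation, 3 do not.)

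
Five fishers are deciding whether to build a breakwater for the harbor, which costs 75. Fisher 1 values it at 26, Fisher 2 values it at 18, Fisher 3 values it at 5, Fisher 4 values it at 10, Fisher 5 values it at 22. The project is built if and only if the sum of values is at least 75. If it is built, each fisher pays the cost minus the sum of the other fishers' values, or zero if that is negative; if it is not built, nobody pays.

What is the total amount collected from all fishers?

Total value 81 ≥ cost 75, so it is built.
Fisher 1: others sum to 55; max(0, 75 - 55) = 20.
Fisher 2: others sum to 63; max(0, 75 - 63) = 12.
Fisher 3: others sum to 76; max(0, 75 - 76) = 0.
Fisher 4: others sum to 71; max(0, 75 - 71) = 4.
Fisher 5: others sum to 59; max(0, 75 - 59) = 16.
Total collected = 20 + 12 + 0 + 4 + 16 = 52.

52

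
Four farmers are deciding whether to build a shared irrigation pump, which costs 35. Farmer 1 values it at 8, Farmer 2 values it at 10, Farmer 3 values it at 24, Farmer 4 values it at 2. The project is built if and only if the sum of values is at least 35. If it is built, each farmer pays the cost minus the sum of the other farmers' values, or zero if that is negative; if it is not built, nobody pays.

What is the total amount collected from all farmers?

16

Total value 44 ≥ cost 35, so it is built.
Farmer 1: others sum to 36; max(0, 35 - 36) = 0.
Farmer 2: others sum to 34; max(0, 35 - 34) = 1.
Farmer 3: others sum to 20; max(0, 35 - 20) = 15.
Farmer 4: others sum to 42; max(0, 35 - 42) = 0.
Total collected = 0 + 1 + 15 + 0 = 16.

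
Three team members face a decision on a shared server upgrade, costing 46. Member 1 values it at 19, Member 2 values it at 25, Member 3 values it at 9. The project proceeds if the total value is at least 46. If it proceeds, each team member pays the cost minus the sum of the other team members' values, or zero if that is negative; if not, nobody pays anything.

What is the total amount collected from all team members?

Total value 53 ≥ cost 46, so it is built.
Member 1: others sum to 34; max(0, 46 - 34) = 12.
Member 2: others sum to 28; max(0, 46 - 28) = 18.
Member 3: others sum to 44; max(0, 46 - 44) = 2.
Total collected = 12 + 18 + 2 = 32.

32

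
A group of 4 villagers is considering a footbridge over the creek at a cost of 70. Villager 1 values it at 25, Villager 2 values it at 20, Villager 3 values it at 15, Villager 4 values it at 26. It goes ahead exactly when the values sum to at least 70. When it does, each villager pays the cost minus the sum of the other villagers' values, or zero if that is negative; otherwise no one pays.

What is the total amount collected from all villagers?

23

Total value 86 ≥ cost 70, so it is built.
Villager 1: others sum to 61; max(0, 70 - 61) = 9.
Villager 2: others sum to 66; max(0, 70 - 66) = 4.
Villager 3: others sum to 71; max(0, 70 - 71) = 0.
Villager 4: others sum to 60; max(0, 70 - 60) = 10.
Total collected = 9 + 4 + 0 + 10 = 23.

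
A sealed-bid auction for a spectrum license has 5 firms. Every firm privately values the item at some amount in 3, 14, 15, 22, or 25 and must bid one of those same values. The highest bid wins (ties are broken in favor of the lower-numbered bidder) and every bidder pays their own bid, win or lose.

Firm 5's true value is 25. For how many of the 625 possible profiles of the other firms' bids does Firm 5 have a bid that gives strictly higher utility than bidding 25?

Others bid (3, 3, 3, 3): truth gives 0; bid 14 gives 11 > 0. Violating.
Others bid (3, 3, 3, 14): truth gives 0; bid 15 gives 10 > 0. Violating.
Others bid (3, 3, 3, 15): truth gives 0; bid 22 gives 3 > 0. Violating.
Others bid (3, 3, 3, 25): truth gives -25; bid 3 gives -3 > -25. Violating.
Others bid (3, 3, 3, 22): truth gives 0; no alternative beats it.
Others bid (3, 3, 14, 22): truth gives 0; no alternative beats it.
(Checking all 625 profiles: 450 have a profitable deviation, 175 do not.)

450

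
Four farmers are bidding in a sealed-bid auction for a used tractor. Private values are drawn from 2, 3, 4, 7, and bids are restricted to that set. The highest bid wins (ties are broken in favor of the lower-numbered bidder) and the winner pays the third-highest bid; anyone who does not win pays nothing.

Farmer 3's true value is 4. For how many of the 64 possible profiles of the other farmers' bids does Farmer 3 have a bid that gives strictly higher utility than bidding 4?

Others bid (2, 2, 7): truth gives 0; bid 7 gives 2 > 0. Violating.
Others bid (2, 3, 7): truth gives 0; bid 7 gives 1 > 0. Violating.
Others bid (2, 4, 2): truth gives 0; bid 7 gives 2 > 0. Violating.
Others bid (2, 4, 3): truth gives 0; bid 7 gives 1 > 0. Violating.
Others bid (2, 2, 2): truth gives 2; no alternative beats it.
Others bid (2, 2, 3): truth gives 2; no alternative beats it.
(Checking all 64 profiles: 12 have a profitable deviation, 52 do not.)

12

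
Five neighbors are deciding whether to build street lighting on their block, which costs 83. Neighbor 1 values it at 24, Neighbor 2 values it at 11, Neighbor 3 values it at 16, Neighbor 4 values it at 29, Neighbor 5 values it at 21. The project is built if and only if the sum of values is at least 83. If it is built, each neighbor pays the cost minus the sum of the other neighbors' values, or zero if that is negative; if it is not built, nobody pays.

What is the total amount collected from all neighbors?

20

Total value 101 ≥ cost 83, so it is built.
Neighbor 1: others sum to 77; max(0, 83 - 77) = 6.
Neighbor 2: others sum to 90; max(0, 83 - 90) = 0.
Neighbor 3: others sum to 85; max(0, 83 - 85) = 0.
Neighbor 4: others sum to 72; max(0, 83 - 72) = 11.
Neighbor 5: others sum to 80; max(0, 83 - 80) = 3.
Total collected = 6 + 0 + 0 + 11 + 3 = 20.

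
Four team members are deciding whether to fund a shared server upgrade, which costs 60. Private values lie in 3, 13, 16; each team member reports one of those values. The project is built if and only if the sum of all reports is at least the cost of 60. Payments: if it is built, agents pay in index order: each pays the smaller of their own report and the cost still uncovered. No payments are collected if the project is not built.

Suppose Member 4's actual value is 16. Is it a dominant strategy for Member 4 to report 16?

Check each profile of the others' reports and compare truth against every alternative report.
Others report (13, 16, 16): truth gives 1, best alternative gives 0.
Others report (16, 13, 16): truth gives 1, best alternative gives 0.
Others report (16, 16, 13): truth gives 1, best alternative gives 0.
Others report (16, 16, 16): truth gives 4, best alternative gives 4.
Others report (3, 3, 3): truth gives 0, best alternative gives 0.
Others report (3, 3, 13): truth gives 0, best alternative gives 0.
(Remaining 21 profiles checked similarly; truth is weakly best in each.)
In every case the truthful report is at least as good as any alternative, so it is a dominant strategy.

Yes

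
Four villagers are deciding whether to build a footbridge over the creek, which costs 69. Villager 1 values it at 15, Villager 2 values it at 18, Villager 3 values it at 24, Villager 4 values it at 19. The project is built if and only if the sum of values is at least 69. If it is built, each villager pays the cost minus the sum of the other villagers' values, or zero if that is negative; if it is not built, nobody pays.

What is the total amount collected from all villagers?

Total value 76 ≥ cost 69, so it is built.
Villager 1: others sum to 61; max(0, 69 - 61) = 8.
Villager 2: others sum to 58; max(0, 69 - 58) = 11.
Villager 3: others sum to 52; max(0, 69 - 52) = 17.
Villager 4: others sum to 57; max(0, 69 - 57) = 12.
Total collected = 8 + 11 + 17 + 12 = 48.

48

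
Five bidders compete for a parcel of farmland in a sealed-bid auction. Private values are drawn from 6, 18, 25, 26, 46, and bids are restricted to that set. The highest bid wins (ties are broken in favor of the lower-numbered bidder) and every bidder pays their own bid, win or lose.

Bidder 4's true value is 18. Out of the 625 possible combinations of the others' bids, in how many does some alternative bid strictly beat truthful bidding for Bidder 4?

623

Others bid (6, 6, 6, 25): truth gives -18; bid 6 gives -6 > -18. Violating.
Others bid (6, 6, 6, 26): truth gives -18; bid 6 gives -6 > -18. Violating.
Others bid (6, 6, 6, 46): truth gives -18; bid 6 gives -6 > -18. Violating.
Others bid (6, 6, 18, 6): truth gives -18; bid 6 gives -6 > -18. Violating.
Others bid (6, 6, 6, 6): truth gives 0; no alternative beats it.
Others bid (6, 6, 6, 18): truth gives 0; no alternative beats it.
(Checking all 625 profiles: 623 have a profitable deviation, 2 do not.)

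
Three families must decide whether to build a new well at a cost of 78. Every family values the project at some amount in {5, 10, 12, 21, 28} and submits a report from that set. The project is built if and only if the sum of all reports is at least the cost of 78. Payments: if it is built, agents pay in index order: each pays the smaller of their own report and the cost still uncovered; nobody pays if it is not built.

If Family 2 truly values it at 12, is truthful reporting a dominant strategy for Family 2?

Yes

Check each profile of the others' reports and compare truth against every alternative report.
Others report (5, 5): truth gives 0, best alternative gives 0.
Others report (5, 10): truth gives 0, best alternative gives 0.
Others report (5, 12): truth gives 0, best alternative gives 0.
Others report (5, 21): truth gives 0, best alternative gives 0.
Others report (5, 28): truth gives 0, best alternative gives 0.
Others report (10, 5): truth gives 0, best alternative gives 0.
(Remaining 19 profiles checked similarly; truth is weakly best in each.)
In every case the truthful report is at least as good as any alternative, so it is a dominant strategy.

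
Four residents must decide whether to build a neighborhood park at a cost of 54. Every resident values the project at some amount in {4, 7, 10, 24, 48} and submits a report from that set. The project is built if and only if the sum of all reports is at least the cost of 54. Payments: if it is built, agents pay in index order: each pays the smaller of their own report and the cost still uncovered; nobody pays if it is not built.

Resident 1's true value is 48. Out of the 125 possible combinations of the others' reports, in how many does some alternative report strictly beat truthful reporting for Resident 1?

Others report (4, 4, 24): truth gives 0; report 24 gives 24 > 0. Violating.
Others report (4, 4, 48): truth gives 0; report 4 gives 44 > 0. Violating.
Others report (4, 7, 24): truth gives 0; report 24 gives 24 > 0. Violating.
Others report (4, 7, 48): truth gives 0; report 4 gives 44 > 0. Violating.
Others report (4, 4, 4): truth gives 0; no alternative beats it.
Others report (4, 4, 7): truth gives 0; no alternative beats it.
(Checking all 125 profiles: 99 have a profitable deviation, 26 do not.)

99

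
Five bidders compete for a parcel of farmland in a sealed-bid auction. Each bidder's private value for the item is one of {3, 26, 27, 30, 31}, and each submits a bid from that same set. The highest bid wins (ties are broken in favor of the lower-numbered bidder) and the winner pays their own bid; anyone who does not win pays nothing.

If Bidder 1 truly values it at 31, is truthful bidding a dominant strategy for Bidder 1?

Consider the case where Bidder 2 bids 3, Bidder 3 bids 3, Bidder 4 bids 3 and Bidder 5 bids 3.
Truthful bid 31: wins, pays 31, utility 31 - 31 = 0.
Bid 3 instead: wins, pays 3, utility 31 - 3 = 28.
Since 28 > 0, bidding 3 is strictly better here, so truthful bidding is not dominant.

No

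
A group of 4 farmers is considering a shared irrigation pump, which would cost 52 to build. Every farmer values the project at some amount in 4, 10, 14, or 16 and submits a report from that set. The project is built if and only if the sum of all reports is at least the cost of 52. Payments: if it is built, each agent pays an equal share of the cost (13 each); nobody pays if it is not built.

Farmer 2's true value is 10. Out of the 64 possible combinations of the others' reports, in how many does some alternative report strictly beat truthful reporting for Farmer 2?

10

Others report (10, 16, 16): truth gives -3; report 4 gives 0 > -3. Violating.
Others report (14, 14, 14): truth gives -3; report 4 gives 0 > -3. Violating.
Others report (14, 14, 16): truth gives -3; report 4 gives 0 > -3. Violating.
Others report (14, 16, 14): truth gives -3; report 4 gives 0 > -3. Violating.
Others report (4, 4, 4): truth gives 0; no alternative beats it.
Others report (4, 4, 10): truth gives 0; no alternative beats it.
(Checking all 64 profiles: 10 have a profitable deviation, 54 do not.)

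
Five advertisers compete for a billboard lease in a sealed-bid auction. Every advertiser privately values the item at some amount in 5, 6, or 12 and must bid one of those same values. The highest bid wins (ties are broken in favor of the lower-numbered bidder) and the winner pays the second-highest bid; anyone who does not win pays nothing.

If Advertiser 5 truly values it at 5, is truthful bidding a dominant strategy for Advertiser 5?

Yes

Check each profile of the others' bids and compare truth against every alternative bid.
Others bid (5, 5, 5, 5): truth gives 0, best alternative gives 0.
Others bid (5, 5, 5, 6): truth gives 0, best alternative gives 0.
Others bid (5, 5, 5, 12): truth gives 0, best alternative gives 0.
Others bid (5, 5, 6, 5): truth gives 0, best alternative gives 0.
Others bid (5, 5, 6, 6): truth gives 0, best alternative gives 0.
Others bid (5, 5, 6, 12): truth gives 0, best alternative gives 0.
(Remaining 75 profiles checked similarly; truth is weakly best in each.)
In every case the truthful bid is at least as good as any alternative, so it is a dominant strategy.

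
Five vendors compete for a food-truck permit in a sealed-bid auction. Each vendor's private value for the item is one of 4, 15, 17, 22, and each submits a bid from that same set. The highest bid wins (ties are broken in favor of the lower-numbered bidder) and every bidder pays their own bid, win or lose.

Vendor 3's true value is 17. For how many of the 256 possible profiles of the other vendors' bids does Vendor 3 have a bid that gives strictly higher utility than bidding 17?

224

Others bid (4, 4, 4, 4): truth gives 0; bid 15 gives 2 > 0. Violating.
Others bid (4, 4, 4, 15): truth gives 0; bid 15 gives 2 > 0. Violating.
Others bid (4, 4, 4, 22): truth gives -17; bid 4 gives -4 > -17. Violating.
Others bid (4, 4, 15, 4): truth gives 0; bid 15 gives 2 > 0. Violating.
Others bid (4, 4, 4, 17): truth gives 0; no alternative beats it.
Others bid (4, 4, 15, 17): truth gives 0; no alternative beats it.
(Checking all 256 profiles: 224 have a profitable deviation, 32 do not.)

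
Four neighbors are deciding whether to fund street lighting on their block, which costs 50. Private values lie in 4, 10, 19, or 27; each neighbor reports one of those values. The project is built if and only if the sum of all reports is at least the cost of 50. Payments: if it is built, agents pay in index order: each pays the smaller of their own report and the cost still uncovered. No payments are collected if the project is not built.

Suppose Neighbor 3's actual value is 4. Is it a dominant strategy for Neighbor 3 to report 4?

Check each profile of the others' reports and compare truth against every alternative report.
Others report (4, 10, 27): truth gives 0, best alternative gives -6.
Others report (4, 19, 19): truth gives 0, best alternative gives -6.
Others report (4, 19, 27): truth gives 0, best alternative gives -6.
Others report (4, 27, 10): truth gives 0, best alternative gives -6.
Others report (4, 27, 19): truth gives 0, best alternative gives -6.
Others report (4, 27, 27): truth gives 0, best alternative gives -6.
(Remaining 58 profiles checked similarly; truth is weakly best in each.)
In every case the truthful report is at least as good as any alternative, so it is a dominant strategy.

Yes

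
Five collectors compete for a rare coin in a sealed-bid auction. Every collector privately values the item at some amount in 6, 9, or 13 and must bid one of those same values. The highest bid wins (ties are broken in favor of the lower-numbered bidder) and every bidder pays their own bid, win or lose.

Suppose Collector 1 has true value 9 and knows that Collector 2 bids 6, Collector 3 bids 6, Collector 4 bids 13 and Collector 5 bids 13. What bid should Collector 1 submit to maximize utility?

13

Bid 6: loses but pays 6, utility -6.
Bid 9: loses but pays 9, utility -9.
Bid 13: wins, pays 13, utility 9 - 13 = -4.
The best choice is 13 with utility -4.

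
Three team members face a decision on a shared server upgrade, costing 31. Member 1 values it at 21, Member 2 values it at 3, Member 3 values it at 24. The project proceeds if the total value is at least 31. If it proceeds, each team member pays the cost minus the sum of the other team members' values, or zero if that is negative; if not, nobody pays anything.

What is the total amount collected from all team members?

11

Total value 48 ≥ cost 31, so it is built.
Member 1: others sum to 27; max(0, 31 - 27) = 4.
Member 2: others sum to 45; max(0, 31 - 45) = 0.
Member 3: others sum to 24; max(0, 31 - 24) = 7.
Total collected = 4 + 0 + 7 = 11.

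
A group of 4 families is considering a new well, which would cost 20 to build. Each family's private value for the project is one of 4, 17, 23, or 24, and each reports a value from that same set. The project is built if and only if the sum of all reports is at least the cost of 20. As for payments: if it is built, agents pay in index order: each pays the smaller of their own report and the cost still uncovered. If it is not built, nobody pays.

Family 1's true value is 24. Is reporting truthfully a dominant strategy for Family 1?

No

Consider the case where Family 2 reports 4, Family 3 reports 4 and Family 4 reports 4.
Truthful report 24: project built, pays 20, utility 24 - 20 = 4.
Report 17 instead: project built, pays 17, utility 24 - 17 = 7.
Since 7 > 4, reporting 17 is strictly better here, so truthful reporting is not dominant.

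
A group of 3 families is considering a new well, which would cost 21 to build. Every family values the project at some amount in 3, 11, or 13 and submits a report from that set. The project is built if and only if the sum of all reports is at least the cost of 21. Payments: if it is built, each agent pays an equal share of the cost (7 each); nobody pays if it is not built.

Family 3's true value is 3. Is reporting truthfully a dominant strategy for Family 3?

Yes

Check each profile of the others' reports and compare truth against every alternative report.
Others report (3, 11): truth gives 0, best alternative gives -4.
Others report (3, 13): truth gives 0, best alternative gives -4.
Others report (11, 3): truth gives 0, best alternative gives -4.
Others report (13, 3): truth gives 0, best alternative gives -4.
Others report (11, 11): truth gives -4, best alternative gives -4.
Others report (11, 13): truth gives -4, best alternative gives -4.
(Remaining 3 profiles checked similarly; truth is weakly best in each.)
In every case the truthful report is at least as good as any alternative, so it is a dominant strategy.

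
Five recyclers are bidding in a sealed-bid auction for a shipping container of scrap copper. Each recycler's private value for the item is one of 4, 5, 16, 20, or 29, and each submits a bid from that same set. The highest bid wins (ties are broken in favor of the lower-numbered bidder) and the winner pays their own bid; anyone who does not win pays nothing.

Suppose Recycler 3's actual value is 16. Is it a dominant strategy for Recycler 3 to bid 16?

No

Consider the case where Recycler 1 bids 4, Recycler 2 bids 4, Recycler 4 bids 4 and Recycler 5 bids 4.
Truthful bid 16: wins, pays 16, utility 16 - 16 = 0.
Bid 5 instead: wins, pays 5, utility 16 - 5 = 11.
Since 11 > 0, bidding 5 is strictly better here, so truthful bidding is not dominant.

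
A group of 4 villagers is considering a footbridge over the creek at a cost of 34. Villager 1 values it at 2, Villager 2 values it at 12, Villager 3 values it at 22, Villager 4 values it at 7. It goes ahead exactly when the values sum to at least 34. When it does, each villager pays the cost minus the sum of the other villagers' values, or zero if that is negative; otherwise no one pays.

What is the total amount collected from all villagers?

16

Total value 43 ≥ cost 34, so it is built.
Villager 1: others sum to 41; max(0, 34 - 41) = 0.
Villager 2: others sum to 31; max(0, 34 - 31) = 3.
Villager 3: others sum to 21; max(0, 34 - 21) = 13.
Villager 4: others sum to 36; max(0, 34 - 36) = 0.
Total collected = 0 + 3 + 13 + 0 = 16.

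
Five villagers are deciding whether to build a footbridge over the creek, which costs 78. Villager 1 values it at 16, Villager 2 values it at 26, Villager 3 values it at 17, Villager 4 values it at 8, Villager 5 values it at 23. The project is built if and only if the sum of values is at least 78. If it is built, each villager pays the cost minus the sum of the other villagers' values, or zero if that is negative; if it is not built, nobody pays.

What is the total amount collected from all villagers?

Total value 90 ≥ cost 78, so it is built.
Villager 1: others sum to 74; max(0, 78 - 74) = 4.
Villager 2: others sum to 64; max(0, 78 - 64) = 14.
Villager 3: others sum to 73; max(0, 78 - 73) = 5.
Villager 4: others sum to 82; max(0, 78 - 82) = 0.
Villager 5: others sum to 67; max(0, 78 - 67) = 11.
Total collected = 4 + 14 + 5 + 0 + 11 = 34.

34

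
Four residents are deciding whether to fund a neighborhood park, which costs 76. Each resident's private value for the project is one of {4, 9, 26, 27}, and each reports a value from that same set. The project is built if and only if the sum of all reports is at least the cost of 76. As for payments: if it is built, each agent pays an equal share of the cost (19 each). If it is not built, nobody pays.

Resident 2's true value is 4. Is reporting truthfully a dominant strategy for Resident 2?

Yes

Check each profile of the others' reports and compare truth against every alternative report.
Others report (26, 26, 26): truth gives -15, best alternative gives -15.
Others report (26, 26, 27): truth gives -15, best alternative gives -15.
Others report (26, 27, 26): truth gives -15, best alternative gives -15.
Others report (26, 27, 27): truth gives -15, best alternative gives -15.
Others report (27, 26, 26): truth gives -15, best alternative gives -15.
Others report (27, 26, 27): truth gives -15, best alternative gives -15.
(Remaining 58 profiles checked similarly; truth is weakly best in each.)
In every case the truthful report is at least as good as any alternative, so it is a dominant strategy.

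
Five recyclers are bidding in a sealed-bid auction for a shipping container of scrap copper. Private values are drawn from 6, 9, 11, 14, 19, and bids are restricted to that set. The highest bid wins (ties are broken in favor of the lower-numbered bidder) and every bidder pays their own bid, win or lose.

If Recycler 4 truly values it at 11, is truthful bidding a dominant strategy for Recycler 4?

Consider the case where Recycler 1 bids 6, Recycler 2 bids 6, Recycler 3 bids 6 and Recycler 5 bids 6.
Truthful bid 11: wins, pays 11, utility 11 - 11 = 0.
Bid 9 instead: wins, pays 9, utility 11 - 9 = 2.
Since 2 > 0, bidding 9 is strictly better here, so truthful bidding is not dominant.

No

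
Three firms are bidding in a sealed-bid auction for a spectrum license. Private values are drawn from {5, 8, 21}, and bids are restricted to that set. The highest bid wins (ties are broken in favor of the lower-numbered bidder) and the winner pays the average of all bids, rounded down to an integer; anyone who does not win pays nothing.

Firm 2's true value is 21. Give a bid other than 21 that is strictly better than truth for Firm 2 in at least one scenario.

8

Suppose Firm 1 bids 5 and Firm 3 bids 5.
Bid 21: wins, pays 10, utility 21 - 10 = 11.
Bid 8: wins, pays 6, utility 21 - 6 = 15.
So bidding 8 beats truth here (15 > 11).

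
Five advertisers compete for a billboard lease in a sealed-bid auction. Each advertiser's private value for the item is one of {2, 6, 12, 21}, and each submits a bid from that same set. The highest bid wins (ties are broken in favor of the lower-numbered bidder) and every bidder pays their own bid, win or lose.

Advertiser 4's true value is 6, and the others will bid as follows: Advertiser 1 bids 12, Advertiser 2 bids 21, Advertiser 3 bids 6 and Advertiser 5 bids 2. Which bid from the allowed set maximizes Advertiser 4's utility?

Bid 2: loses but pays 2, utility -2.
Bid 6: loses but pays 6, utility -6.
Bid 12: loses but pays 12, utility -12.
Bid 21: loses but pays 21, utility -21.
The best choice is 2 with utility -2.

2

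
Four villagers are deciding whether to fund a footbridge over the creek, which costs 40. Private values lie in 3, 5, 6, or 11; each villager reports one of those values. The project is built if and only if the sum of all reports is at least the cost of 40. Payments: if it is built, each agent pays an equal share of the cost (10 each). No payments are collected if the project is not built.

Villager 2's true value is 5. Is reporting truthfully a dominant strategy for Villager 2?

Yes

Check each profile of the others' reports and compare truth against every alternative report.
Others report (3, 3, 3): truth gives 0, best alternative gives 0.
Others report (3, 3, 5): truth gives 0, best alternative gives 0.
Others report (3, 3, 6): truth gives 0, best alternative gives 0.
Others report (3, 3, 11): truth gives 0, best alternative gives 0.
Others report (3, 5, 3): truth gives 0, best alternative gives 0.
Others report (3, 5, 5): truth gives 0, best alternative gives 0.
(Remaining 58 profiles checked similarly; truth is weakly best in each.)
In every case the truthful report is at least as good as any alternative, so it is a dominant strategy.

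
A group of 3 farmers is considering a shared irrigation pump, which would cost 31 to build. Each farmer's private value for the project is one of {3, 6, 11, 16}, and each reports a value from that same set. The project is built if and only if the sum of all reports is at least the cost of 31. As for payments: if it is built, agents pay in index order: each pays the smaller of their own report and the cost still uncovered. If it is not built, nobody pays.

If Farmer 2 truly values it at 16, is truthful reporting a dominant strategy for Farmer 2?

Consider the case where Farmer 1 reports 6 and Farmer 3 reports 16.
Truthful report 16: project built, pays 16, utility 16 - 16 = 0.
Report 11 instead: project built, pays 11, utility 16 - 11 = 5.
Since 5 > 0, reporting 11 is strictly better here, so truthful reporting is not dominant.

No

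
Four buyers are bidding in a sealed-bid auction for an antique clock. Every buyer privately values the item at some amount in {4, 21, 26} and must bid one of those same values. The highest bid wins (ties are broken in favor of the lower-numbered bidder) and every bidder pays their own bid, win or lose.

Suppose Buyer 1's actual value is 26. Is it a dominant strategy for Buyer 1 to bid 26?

No

Consider the case where Buyer 2 bids 4, Buyer 3 bids 4 and Buyer 4 bids 4.
Truthful bid 26: wins, pays 26, utility 26 - 26 = 0.
Bid 4 instead: wins, pays 4, utility 26 - 4 = 22.
Since 22 > 0, bidding 4 is strictly better here, so truthful bidding is not dominant.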